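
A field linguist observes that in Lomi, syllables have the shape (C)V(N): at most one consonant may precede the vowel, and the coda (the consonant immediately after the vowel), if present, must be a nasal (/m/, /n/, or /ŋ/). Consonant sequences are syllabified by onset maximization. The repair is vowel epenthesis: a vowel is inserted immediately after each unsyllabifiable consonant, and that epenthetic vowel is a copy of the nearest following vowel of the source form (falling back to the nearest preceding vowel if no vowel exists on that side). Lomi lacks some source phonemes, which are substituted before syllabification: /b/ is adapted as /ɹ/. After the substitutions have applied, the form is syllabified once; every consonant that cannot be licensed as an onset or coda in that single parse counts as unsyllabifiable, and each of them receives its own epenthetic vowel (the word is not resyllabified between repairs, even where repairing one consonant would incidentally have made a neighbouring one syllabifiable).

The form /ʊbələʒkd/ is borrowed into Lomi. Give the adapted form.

ʊɹələʒəkədə

Substitution: /b/ → /ɹ/, giving /ʊɹələʒkd/.
Under (C)V(N), the unsyllabifiable consonants are /ʒ/, /k/, /d/ (only a nasal (/m/, /n/, or /ŋ/) is licensed in coda position; onsets are limited to one consonant).
Each unlicensed consonant becomes the onset of a new syllable: /ʒ/ → /ʒə/, /k/ → /kə/, /d/ → /də/.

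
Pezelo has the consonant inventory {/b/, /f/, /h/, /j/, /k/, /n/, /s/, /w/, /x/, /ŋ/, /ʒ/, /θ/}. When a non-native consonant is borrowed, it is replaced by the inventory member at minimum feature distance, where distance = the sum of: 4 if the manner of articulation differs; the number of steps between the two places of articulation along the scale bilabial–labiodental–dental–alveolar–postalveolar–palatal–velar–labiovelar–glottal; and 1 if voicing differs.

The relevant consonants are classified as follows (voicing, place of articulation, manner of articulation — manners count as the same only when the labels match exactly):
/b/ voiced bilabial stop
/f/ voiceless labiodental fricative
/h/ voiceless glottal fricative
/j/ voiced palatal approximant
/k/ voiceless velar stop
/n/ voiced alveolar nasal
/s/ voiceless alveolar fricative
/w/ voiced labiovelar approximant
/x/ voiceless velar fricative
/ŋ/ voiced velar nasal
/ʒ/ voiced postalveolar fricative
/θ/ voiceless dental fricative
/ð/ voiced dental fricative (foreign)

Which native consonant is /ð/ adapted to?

θ

/θ/ is closest: same manner (fricative), place distance 0 (dental→dental), voicing differs (+1); total 1. Next closest is /f/ at distance 2.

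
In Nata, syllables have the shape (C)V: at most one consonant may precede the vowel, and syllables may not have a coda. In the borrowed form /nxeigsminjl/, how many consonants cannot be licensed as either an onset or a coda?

6

Under (C)V, the unsyllabifiable consonants are /n/, /g/, /s/, /n/, /j/, /l/ (no codas are permitted; onsets are limited to one consonant).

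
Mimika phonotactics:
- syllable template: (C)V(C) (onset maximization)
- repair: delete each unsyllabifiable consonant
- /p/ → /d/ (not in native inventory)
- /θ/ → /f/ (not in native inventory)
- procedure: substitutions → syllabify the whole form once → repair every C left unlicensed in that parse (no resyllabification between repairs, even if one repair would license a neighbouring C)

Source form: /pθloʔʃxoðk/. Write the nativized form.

loʔxoð

Substitution: /p/ → /d/, /θ/ → /f/, giving /dfloʔʃxoðk/.
Syllabifying with onset maximization leaves /d/, /f/, /ʃ/, /k/ stranded (at most one coda consonant is licensed; onsets are limited to one consonant).
Deleting the stranded consonants removes /d/, /f/, /ʃ/, /k/.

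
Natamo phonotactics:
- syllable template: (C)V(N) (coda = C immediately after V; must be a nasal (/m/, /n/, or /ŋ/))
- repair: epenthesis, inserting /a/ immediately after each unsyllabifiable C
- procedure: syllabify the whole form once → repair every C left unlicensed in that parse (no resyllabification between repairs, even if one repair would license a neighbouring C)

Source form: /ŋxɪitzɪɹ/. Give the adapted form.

ŋaxɪitazɪɹa

Syllabifying with onset maximization leaves /ŋ/, /t/, /ɹ/ stranded (only a nasal (/m/, /n/, or /ŋ/) is licensed in coda position; onsets are limited to one consonant).
Each unlicensed consonant becomes the onset of a new syllable: /ŋ/ → /ŋa/, /t/ → /ta/, /ɹ/ → /ɹa/.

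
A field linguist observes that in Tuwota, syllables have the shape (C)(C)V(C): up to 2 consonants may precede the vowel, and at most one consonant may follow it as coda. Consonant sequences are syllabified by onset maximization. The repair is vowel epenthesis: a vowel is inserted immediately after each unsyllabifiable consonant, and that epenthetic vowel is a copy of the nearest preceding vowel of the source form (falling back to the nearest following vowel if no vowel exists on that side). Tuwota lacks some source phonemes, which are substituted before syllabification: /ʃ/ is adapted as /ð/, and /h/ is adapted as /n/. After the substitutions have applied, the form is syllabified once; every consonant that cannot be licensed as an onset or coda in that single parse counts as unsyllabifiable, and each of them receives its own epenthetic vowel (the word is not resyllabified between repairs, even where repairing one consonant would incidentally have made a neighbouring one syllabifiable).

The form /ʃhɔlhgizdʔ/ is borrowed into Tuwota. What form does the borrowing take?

ðnɔlngizdiʔi

Substitution: /ʃ/ → /ð/, /h/ → /n/, giving /ðnɔlngizdʔ/.
Under (C)(C)V(C), the unsyllabifiable consonants are /d/, /ʔ/ (at most one coda consonant is licensed; onsets may contain at most 2 consonants).
Epenthesis after each stranded consonant: /d/ → /di/, /ʔ/ → /ʔi/.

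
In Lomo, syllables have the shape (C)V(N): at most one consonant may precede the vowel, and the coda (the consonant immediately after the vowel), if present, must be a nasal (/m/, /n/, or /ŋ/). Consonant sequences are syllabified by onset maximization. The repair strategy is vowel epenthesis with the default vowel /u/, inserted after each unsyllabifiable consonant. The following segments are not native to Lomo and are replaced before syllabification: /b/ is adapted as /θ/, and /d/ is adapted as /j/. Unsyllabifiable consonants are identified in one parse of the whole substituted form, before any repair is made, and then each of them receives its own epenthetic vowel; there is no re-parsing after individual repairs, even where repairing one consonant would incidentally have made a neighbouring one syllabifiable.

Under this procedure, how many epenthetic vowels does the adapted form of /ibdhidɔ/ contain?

2

After substitution the input is /iθjhijɔ/.
The unsyllabifiable consonants are /θ/, /j/; each receives one epenthetic vowel.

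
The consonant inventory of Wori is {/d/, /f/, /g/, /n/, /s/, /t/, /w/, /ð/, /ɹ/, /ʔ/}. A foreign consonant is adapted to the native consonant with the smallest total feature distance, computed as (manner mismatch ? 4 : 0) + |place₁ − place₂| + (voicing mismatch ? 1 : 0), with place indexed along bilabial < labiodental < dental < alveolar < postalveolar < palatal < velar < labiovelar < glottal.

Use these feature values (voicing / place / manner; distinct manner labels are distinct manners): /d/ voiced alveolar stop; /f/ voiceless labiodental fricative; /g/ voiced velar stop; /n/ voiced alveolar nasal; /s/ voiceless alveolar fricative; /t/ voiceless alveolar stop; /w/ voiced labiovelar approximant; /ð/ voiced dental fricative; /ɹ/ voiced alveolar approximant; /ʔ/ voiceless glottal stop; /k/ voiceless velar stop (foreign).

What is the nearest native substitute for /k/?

g

/g/ is closest: same manner (stop), place distance 0 (velar→velar), voicing differs (+1); total 1. Next closest is /ʔ/ at distance 2.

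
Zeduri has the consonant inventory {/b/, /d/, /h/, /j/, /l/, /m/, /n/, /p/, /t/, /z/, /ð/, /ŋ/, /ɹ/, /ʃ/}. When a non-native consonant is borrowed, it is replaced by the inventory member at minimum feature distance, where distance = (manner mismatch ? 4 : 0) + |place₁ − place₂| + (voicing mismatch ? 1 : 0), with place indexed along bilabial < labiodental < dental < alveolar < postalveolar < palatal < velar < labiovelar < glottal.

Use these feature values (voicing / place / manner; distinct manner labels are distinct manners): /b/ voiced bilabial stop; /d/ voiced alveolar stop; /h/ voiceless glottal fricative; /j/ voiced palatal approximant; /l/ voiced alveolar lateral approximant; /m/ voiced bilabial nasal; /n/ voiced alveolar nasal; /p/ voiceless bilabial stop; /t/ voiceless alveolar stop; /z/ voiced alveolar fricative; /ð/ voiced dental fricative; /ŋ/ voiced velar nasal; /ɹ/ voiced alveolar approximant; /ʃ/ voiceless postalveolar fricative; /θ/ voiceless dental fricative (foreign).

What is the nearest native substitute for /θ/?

ð

/ð/ is closest: same manner (fricative), place distance 0 (dental→dental), voicing differs (+1); total 1. Next closest is /z/ at distance 2.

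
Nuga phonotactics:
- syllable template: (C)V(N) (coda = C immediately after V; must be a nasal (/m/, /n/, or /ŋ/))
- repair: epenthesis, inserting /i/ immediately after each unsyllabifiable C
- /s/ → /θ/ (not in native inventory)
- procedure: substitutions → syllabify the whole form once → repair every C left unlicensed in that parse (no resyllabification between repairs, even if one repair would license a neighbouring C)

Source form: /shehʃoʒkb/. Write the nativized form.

θihehiʃoʒikibi

Substitution: /s/ → /θ/, giving /θhehʃoʒkb/.
The consonants /θ/, /h/, /ʒ/, /k/, /b/ cannot be parsed into a legal (C)V(N) syllable (only a nasal (/m/, /n/, or /ŋ/) is licensed in coda position; onsets are limited to one consonant).
Epenthesis after each stranded consonant: /θ/ → /θi/, /h/ → /hi/, /ʒ/ → /ʒi/, /k/ → /ki/, /b/ → /bi/.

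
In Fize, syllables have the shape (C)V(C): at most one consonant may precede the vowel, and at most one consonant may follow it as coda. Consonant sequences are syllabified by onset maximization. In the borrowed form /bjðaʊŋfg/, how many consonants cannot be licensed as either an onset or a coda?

4

Syllabifying with onset maximization leaves /b/, /j/, /f/, /g/ stranded (at most one coda consonant is licensed; onsets are limited to one consonant).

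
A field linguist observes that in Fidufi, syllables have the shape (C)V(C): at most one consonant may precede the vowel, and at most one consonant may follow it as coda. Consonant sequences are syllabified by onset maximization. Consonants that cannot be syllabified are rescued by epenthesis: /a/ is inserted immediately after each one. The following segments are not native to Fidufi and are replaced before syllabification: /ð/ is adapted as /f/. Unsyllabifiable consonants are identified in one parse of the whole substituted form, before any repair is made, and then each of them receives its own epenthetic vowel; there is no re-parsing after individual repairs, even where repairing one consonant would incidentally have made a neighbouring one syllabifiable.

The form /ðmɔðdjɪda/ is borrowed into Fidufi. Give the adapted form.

Substitution: /ð/ → /f/, giving /fmɔfdjɪda/.
The consonants /f/, /d/ cannot be parsed into a legal (C)V(C) syllable (at most one coda consonant is licensed; onsets are limited to one consonant).
Epenthesis after each stranded consonant: /f/ → /fa/, /d/ → /da/.

famɔfdajɪda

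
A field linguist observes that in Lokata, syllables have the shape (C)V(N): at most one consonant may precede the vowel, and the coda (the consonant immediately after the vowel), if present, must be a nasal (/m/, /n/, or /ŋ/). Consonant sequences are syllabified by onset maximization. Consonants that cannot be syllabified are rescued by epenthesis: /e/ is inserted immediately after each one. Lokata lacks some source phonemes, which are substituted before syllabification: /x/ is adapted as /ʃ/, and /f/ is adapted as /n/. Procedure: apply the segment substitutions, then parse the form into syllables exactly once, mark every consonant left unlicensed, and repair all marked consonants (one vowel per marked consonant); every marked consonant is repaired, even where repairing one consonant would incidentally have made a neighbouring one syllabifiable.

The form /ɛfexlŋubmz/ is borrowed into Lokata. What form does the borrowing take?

ɛneʃeleŋubemeze

Substitution: /f/ → /n/, /x/ → /ʃ/, giving /ɛneʃlŋubmz/.
Syllabifying with onset maximization leaves /ʃ/, /l/, /b/, /m/, /z/ stranded (only a nasal (/m/, /n/, or /ŋ/) is licensed in coda position; onsets are limited to one consonant).
Epenthesis after each stranded consonant: /ʃ/ → /ʃe/, /l/ → /le/, /b/ → /be/, /m/ → /me/, /z/ → /ze/.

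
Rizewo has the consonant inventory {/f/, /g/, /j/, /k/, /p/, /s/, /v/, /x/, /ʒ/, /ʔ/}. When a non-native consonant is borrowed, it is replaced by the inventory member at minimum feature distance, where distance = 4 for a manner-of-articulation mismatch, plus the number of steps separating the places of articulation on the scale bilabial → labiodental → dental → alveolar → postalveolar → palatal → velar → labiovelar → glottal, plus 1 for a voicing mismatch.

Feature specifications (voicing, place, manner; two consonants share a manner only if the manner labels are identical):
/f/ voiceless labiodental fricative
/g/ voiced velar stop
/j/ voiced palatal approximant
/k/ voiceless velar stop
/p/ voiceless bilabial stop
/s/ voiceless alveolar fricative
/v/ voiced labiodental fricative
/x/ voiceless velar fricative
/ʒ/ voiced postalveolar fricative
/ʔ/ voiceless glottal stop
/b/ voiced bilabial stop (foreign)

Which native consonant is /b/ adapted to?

/p/ is closest: same manner (stop), place distance 0 (bilabial→bilabial), voicing differs (+1); total 1. Next closest is /v/ at distance 5.

p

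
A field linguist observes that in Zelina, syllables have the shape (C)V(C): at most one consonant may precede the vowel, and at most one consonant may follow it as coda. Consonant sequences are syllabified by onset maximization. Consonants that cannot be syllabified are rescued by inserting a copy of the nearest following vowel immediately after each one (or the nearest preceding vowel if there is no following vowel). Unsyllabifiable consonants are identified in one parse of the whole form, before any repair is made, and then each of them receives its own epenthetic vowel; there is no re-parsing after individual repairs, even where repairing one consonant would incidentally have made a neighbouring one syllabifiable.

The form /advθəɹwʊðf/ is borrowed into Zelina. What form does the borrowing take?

The consonants /v/, /f/ cannot be parsed into a legal (C)V(C) syllable (at most one coda consonant is licensed; onsets are limited to one consonant).
Epenthesis after each stranded consonant: /v/ → /və/, /f/ → /fʊ/.

advəθəɹwʊðfʊ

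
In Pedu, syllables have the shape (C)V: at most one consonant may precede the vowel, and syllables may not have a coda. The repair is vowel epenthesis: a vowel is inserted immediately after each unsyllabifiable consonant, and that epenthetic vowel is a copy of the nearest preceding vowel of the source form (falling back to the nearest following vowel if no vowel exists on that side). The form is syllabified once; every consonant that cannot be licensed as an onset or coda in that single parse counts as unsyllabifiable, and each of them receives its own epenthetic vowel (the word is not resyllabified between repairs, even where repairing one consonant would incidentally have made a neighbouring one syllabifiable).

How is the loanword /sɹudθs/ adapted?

Syllabifying with onset maximization leaves /s/, /d/, /θ/, /s/ stranded (no codas are permitted; onsets are limited to one consonant).
Inserting the epenthetic vowel yields /s/ → /su/, /d/ → /du/, /θ/ → /θu/, /s/ → /su/.

suɹuduθusu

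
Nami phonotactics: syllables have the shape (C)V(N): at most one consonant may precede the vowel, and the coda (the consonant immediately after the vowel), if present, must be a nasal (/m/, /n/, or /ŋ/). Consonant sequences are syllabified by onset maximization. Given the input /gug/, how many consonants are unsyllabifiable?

1

Under (C)V(N), the unsyllabifiable consonants are /g/ (only a nasal (/m/, /n/, or /ŋ/) is licensed in coda position; onsets are limited to one consonant).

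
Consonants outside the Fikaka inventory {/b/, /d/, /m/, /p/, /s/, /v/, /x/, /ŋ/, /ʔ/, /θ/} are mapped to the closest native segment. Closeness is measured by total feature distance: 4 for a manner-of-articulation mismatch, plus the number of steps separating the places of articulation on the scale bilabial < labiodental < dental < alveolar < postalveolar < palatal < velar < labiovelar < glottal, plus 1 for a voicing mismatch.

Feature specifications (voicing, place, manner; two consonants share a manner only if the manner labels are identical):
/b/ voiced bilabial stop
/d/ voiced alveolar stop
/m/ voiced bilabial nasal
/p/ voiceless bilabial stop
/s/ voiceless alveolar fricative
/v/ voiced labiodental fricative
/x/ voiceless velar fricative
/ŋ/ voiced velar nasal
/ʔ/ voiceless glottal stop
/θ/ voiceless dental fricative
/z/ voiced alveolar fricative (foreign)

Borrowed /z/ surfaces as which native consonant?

s

/s/ is closest: same manner (fricative), place distance 0 (alveolar→alveolar), voicing differs (+1); total 1. Next closest is /v/ at distance 2.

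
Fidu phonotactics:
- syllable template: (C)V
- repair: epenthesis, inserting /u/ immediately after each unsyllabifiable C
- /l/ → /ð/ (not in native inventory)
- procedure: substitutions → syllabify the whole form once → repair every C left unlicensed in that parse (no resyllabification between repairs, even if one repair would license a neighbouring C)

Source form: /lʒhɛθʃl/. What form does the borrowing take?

ðuʒuhɛθuʃuðu

Substitution: /l/ → /ð/, giving /ðʒhɛθʃð/.
The consonants /ð/, /ʒ/, /θ/, /ʃ/, /ð/ cannot be parsed into a legal (C)V syllable (no codas are permitted; onsets are limited to one consonant).
Each unlicensed consonant becomes the onset of a new syllable: /ð/ → /ðu/, /ʒ/ → /ʒu/, /θ/ → /θu/, /ʃ/ → /ʃu/, /ð/ → /ðu/.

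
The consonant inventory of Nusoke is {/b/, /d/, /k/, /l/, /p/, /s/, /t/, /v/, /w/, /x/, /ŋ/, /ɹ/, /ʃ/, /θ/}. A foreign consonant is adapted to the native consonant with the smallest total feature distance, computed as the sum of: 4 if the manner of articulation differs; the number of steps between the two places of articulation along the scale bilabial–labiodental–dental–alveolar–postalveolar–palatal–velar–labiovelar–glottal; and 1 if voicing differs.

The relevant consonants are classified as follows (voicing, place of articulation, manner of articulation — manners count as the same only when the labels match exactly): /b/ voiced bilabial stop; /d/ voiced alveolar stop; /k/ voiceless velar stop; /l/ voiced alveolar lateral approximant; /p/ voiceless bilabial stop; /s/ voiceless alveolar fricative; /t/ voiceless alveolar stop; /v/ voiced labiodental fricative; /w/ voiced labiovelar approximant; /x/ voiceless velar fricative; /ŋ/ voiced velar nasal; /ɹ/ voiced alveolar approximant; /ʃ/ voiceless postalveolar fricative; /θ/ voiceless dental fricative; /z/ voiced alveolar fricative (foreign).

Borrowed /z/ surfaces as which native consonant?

s

/s/ is closest: same manner (fricative), place distance 0 (alveolar→alveolar), voicing differs (+1); total 1. Next closest is /v/ at distance 2.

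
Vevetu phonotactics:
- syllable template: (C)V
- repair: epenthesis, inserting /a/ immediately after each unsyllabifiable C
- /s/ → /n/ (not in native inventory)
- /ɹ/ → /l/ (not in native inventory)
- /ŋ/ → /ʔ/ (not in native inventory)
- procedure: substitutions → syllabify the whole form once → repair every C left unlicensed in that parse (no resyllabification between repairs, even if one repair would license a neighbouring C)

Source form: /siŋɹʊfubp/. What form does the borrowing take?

niʔalʊfubapa

Substitution: /s/ → /n/, /ŋ/ → /ʔ/, /ɹ/ → /l/, giving /niʔlʊfubp/.
Syllabifying with onset maximization leaves /ʔ/, /b/, /p/ stranded (no codas are permitted; onsets are limited to one consonant).
Epenthesis after each stranded consonant: /ʔ/ → /ʔa/, /b/ → /ba/, /p/ → /pa/.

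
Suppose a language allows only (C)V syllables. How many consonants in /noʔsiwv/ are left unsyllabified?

The consonants /ʔ/, /w/, /v/ cannot be parsed into a legal (C)V syllable (no codas are permitted; onsets are limited to one consonant).

3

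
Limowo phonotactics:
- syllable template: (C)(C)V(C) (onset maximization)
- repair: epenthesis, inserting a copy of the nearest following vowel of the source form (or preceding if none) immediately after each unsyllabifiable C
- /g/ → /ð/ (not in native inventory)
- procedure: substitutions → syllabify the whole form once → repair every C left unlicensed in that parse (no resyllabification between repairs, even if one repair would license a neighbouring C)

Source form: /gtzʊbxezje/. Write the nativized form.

ðʊtzʊbxezje

Substitution: /g/ → /ð/, giving /ðtzʊbxezje/.
Syllabifying with onset maximization leaves /ð/ stranded (at most one coda consonant is licensed; onsets may contain at most 2 consonants).
Epenthesis after each stranded consonant: /ð/ → /ðʊ/.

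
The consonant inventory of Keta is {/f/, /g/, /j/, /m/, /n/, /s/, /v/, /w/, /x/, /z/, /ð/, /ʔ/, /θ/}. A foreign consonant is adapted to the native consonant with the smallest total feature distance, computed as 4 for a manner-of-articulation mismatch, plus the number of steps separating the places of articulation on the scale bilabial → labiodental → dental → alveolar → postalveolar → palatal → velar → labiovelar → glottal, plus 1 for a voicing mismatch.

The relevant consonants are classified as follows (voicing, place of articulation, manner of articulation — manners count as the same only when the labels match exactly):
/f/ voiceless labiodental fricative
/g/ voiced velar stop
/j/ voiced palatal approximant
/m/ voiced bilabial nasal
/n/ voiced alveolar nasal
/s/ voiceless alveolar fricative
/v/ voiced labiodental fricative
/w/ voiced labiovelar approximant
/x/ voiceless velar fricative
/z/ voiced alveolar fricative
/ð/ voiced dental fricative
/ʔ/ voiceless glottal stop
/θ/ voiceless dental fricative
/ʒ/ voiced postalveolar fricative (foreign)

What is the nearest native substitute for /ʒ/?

z

/z/ is closest: same manner (fricative), place distance 1 (postalveolar→alveolar), same voicing; total 1. Next closest is /s/ at distance 2.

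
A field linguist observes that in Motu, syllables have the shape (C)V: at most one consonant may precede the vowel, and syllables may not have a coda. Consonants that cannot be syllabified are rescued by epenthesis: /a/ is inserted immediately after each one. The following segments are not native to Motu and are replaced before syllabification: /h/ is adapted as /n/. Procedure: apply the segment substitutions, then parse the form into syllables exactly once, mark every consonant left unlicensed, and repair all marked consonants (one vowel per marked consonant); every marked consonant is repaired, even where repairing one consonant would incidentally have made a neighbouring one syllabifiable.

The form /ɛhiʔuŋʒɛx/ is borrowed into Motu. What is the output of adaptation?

Substitution: /h/ → /n/, giving /ɛniʔuŋʒɛx/.
Syllabifying with onset maximization leaves /ŋ/, /x/ stranded (no codas are permitted; onsets are limited to one consonant).
Each unlicensed consonant becomes the onset of a new syllable: /ŋ/ → /ŋa/, /x/ → /xa/.

ɛniʔuŋaʒɛxa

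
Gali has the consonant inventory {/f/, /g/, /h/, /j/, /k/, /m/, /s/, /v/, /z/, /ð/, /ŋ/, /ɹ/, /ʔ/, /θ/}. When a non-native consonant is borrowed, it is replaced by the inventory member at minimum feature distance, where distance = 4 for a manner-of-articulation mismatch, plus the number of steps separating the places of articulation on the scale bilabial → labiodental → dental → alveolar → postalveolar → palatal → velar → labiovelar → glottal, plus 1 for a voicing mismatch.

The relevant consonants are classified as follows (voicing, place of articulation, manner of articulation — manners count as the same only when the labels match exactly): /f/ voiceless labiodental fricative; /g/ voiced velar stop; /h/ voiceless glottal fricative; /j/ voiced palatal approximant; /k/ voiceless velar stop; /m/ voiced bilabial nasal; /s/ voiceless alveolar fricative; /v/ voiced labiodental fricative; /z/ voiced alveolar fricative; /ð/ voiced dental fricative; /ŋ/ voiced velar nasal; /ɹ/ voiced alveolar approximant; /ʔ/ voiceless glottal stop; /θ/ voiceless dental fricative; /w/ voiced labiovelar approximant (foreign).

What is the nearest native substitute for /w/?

j

/j/ is closest: same manner (approximant), place distance 2 (labiovelar→palatal), same voicing; total 2. Next closest is /ɹ/ at distance 4.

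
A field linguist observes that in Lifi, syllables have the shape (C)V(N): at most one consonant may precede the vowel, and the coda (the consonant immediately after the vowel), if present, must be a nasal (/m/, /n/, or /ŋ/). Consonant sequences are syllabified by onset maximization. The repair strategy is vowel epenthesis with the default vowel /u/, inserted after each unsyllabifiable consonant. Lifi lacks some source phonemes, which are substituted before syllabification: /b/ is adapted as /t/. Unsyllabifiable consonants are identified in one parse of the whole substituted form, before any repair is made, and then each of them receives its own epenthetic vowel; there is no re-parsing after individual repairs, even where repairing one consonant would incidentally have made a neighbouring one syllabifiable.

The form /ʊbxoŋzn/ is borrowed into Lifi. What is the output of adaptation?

Substitution: /b/ → /t/, giving /ʊtxoŋzn/.
Syllabifying with onset maximization leaves /t/, /z/, /n/ stranded (only a nasal (/m/, /n/, or /ŋ/) is licensed in coda position; onsets are limited to one consonant).
Each unlicensed consonant becomes the onset of a new syllable: /t/ → /tu/, /z/ → /zu/, /n/ → /nu/.

ʊtuxoŋzunu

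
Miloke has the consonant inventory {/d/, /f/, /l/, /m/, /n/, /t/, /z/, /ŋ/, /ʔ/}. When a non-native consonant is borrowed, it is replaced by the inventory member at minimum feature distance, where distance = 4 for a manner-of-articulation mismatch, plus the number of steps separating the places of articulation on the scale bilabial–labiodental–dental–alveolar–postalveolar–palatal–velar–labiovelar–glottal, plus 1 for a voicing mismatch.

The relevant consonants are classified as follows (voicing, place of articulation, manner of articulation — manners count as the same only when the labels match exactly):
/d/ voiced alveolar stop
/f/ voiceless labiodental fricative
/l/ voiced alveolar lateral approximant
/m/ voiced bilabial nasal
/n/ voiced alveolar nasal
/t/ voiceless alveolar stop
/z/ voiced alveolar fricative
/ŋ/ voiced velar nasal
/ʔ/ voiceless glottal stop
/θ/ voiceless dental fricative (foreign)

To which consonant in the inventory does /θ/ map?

f

/f/ is closest: same manner (fricative), place distance 1 (dental→labiodental), same voicing; total 1. Next closest is /z/ at distance 2.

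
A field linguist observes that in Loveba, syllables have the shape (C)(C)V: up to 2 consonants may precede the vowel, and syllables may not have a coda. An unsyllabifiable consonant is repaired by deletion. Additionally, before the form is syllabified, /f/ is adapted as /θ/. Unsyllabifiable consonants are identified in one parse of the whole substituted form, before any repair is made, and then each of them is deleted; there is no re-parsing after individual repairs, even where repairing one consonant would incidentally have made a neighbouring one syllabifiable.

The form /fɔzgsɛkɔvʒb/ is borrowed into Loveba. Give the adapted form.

θɔgsɛkɔ

Substitution: /f/ → /θ/, giving /θɔzgsɛkɔvʒb/.
Under (C)(C)V, the unsyllabifiable consonants are /z/, /v/, /ʒ/, /b/ (no codas are permitted; onsets may contain at most 2 consonants).
Deleting the stranded consonants removes /z/, /v/, /ʒ/, /b/.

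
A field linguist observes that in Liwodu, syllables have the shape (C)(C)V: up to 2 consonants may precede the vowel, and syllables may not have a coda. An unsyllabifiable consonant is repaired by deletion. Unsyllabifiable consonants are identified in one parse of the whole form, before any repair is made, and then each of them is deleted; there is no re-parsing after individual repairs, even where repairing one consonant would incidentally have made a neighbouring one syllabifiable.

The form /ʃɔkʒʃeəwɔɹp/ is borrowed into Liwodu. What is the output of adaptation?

Under (C)(C)V, the unsyllabifiable consonants are /k/, /ɹ/, /p/ (no codas are permitted; onsets may contain at most 2 consonants).
Deletion applies to /k/, /ɹ/, /p/.

ʃɔʒʃeəwɔ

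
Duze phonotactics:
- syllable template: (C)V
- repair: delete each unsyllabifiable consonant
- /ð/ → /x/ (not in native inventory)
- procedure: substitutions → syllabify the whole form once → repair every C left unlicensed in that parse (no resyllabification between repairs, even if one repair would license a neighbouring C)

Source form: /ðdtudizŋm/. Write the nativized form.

Substitution: /ð/ → /x/, giving /xdtudizŋm/.
Under (C)V, the unsyllabifiable consonants are /x/, /d/, /z/, /ŋ/, /m/ (no codas are permitted; onsets are limited to one consonant).
Each unlicensed consonant is deleted: /x/, /d/, /z/, /ŋ/, /m/.

tudi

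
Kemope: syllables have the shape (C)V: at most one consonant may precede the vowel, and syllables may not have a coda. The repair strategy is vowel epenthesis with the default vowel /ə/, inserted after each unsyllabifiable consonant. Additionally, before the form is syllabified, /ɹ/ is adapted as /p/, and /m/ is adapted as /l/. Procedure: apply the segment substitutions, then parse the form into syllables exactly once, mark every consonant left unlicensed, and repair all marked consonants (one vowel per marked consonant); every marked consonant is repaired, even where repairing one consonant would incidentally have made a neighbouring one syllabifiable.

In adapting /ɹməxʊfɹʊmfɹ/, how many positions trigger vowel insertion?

After substitution the input is /pləxʊfpʊlfp/.
The unsyllabifiable consonants are /p/, /f/, /l/, /f/, /p/; each receives one epenthetic vowel.

5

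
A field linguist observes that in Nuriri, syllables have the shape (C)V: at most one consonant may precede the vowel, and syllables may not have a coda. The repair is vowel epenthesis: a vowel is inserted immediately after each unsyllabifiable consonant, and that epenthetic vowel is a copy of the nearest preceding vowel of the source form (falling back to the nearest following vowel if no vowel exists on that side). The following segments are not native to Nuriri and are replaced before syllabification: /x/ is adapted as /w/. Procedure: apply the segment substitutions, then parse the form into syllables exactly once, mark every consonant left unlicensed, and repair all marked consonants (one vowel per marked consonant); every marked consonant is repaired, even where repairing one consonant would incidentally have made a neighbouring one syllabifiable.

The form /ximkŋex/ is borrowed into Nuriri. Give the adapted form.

Substitution: /x/ → /w/, giving /wimkŋew/.
Under (C)V, the unsyllabifiable consonants are /m/, /k/, /w/ (no codas are permitted; onsets are limited to one consonant).
Inserting the epenthetic vowel yields /m/ → /mi/, /k/ → /ki/, /w/ → /we/.

wimikiŋewe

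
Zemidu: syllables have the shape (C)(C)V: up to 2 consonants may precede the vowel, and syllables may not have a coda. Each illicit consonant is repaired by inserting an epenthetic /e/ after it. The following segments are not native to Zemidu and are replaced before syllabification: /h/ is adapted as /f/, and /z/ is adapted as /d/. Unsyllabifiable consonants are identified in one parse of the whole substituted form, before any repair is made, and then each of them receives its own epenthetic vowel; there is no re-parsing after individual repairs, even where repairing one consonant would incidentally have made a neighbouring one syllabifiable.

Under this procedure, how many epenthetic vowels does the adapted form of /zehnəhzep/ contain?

After substitution the input is /defnəfdep/.
The unsyllabifiable consonants are /p/; each receives one epenthetic vowel.

1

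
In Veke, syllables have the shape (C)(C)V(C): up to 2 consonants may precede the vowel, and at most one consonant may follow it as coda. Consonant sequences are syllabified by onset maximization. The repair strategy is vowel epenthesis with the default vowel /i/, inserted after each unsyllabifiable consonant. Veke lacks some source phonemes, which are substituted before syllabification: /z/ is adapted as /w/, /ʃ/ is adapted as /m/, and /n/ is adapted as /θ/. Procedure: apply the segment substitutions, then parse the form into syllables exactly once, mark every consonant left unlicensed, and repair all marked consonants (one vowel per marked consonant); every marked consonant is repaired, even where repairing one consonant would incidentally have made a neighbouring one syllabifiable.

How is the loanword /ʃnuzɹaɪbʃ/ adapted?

Substitution: /ʃ/ → /m/, /n/ → /θ/, /z/ → /w/, giving /mθuwɹaɪbm/.
Syllabifying with onset maximization leaves /m/ stranded (at most one coda consonant is licensed; onsets may contain at most 2 consonants).
Epenthesis after each stranded consonant: /m/ → /mi/.

mθuwɹaɪbmi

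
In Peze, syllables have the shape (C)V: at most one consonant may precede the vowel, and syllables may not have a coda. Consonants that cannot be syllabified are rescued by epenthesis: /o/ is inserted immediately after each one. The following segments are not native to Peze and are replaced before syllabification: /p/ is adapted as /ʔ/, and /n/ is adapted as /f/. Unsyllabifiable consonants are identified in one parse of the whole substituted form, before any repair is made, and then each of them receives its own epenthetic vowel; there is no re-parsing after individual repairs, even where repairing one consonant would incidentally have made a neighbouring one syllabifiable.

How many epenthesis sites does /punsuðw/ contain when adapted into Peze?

3

After substitution the input is /ʔufsuðw/.
The unsyllabifiable consonants are /f/, /ð/, /w/; each receives one epenthetic vowel.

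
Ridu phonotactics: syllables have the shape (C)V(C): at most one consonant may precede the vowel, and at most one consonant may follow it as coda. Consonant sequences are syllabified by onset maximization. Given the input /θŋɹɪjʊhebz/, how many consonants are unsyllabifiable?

Syllabifying with onset maximization leaves /θ/, /ŋ/, /z/ stranded (at most one coda consonant is licensed; onsets are limited to one consonant).

3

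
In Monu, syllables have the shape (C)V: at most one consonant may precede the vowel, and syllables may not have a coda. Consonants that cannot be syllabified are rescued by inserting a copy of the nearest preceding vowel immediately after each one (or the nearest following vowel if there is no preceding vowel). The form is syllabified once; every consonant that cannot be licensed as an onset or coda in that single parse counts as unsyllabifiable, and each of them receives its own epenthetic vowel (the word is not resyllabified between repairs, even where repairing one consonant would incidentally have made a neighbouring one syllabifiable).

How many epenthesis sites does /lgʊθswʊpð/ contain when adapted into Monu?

The unsyllabifiable consonants are /l/, /θ/, /s/, /p/, /ð/; each receives one epenthetic vowel.

5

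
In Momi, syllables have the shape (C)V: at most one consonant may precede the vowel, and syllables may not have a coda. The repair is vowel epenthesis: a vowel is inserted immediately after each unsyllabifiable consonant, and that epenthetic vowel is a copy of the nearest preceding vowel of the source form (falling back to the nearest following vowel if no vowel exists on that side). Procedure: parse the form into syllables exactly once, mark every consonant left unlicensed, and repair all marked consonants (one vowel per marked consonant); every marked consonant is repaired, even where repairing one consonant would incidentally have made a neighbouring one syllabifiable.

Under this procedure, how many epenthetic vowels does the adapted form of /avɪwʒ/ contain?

The unsyllabifiable consonants are /w/, /ʒ/; each receives one epenthetic vowel.

2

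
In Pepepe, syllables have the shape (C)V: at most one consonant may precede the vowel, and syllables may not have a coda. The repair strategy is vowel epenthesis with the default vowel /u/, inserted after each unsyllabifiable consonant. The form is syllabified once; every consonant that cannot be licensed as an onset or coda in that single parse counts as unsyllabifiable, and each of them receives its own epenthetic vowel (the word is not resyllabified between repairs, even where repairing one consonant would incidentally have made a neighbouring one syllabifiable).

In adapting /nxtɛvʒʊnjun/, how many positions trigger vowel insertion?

The unsyllabifiable consonants are /n/, /x/, /v/, /n/, /n/; each receives one epenthetic vowel.

5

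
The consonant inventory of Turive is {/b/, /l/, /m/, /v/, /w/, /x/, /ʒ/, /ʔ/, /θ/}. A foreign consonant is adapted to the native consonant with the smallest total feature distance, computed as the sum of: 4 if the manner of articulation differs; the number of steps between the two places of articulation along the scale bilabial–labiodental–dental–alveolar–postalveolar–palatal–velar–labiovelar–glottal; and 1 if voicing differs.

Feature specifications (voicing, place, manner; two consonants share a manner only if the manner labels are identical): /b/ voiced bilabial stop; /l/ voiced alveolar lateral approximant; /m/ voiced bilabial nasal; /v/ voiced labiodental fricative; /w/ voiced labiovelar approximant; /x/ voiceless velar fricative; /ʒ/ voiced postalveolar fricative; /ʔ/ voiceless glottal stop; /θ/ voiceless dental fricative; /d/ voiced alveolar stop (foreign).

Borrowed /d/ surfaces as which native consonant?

/b/ is closest: same manner (stop), place distance 3 (alveolar→bilabial), same voicing; total 3. Next closest is /l/ at distance 4.

b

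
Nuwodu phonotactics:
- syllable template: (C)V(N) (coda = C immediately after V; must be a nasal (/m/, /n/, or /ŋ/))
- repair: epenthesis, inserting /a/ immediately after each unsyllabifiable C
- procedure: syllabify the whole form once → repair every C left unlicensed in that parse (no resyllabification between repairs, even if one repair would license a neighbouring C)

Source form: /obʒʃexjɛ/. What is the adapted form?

obaʒaʃexajɛ

The consonants /b/, /ʒ/, /x/ cannot be parsed into a legal (C)V(N) syllable (only a nasal (/m/, /n/, or /ŋ/) is licensed in coda position; onsets are limited to one consonant).
Each unlicensed consonant becomes the onset of a new syllable: /b/ → /ba/, /ʒ/ → /ʒa/, /x/ → /xa/.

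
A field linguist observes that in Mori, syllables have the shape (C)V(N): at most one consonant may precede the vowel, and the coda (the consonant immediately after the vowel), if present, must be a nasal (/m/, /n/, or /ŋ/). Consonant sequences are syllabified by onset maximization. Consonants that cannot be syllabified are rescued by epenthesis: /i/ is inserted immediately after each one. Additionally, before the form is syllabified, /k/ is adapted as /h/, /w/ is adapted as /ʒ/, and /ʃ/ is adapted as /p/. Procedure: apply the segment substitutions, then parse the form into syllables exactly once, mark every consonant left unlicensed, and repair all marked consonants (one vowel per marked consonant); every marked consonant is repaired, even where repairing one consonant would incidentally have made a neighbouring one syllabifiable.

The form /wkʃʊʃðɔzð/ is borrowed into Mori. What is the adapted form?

ʒihipʊpiðɔziði

Substitution: /w/ → /ʒ/, /k/ → /h/, /ʃ/ → /p/, giving /ʒhpʊpðɔzð/.
Syllabifying with onset maximization leaves /ʒ/, /h/, /p/, /z/, /ð/ stranded (only a nasal (/m/, /n/, or /ŋ/) is licensed in coda position; onsets are limited to one consonant).
Inserting the epenthetic vowel yields /ʒ/ → /ʒi/, /h/ → /hi/, /p/ → /pi/, /z/ → /zi/, /ð/ → /ði/.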